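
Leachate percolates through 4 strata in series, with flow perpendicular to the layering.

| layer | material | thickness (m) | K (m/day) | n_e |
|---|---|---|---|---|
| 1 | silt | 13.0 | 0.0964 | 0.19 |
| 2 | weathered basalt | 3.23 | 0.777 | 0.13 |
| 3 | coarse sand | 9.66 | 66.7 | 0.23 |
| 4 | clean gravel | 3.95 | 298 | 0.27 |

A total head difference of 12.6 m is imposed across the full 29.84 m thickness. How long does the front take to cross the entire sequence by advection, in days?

With flow normal to the layers, continuity requires the same specific discharge q through every layer.
Σ(b_i/K_i) = 13.0/0.0964 + 3.23/0.777 + 9.66/66.7 + 3.95/298 = 139.2 d.
q = Δh / Σ(b_i/K_i) = 12.6 / 139.2 = 0.09054 m/day.
In each layer the seepage velocity is v_i = q/n_i, so the layer transit time is t_i = b_i·n_i / q:
  layer 1 (silt): t_1 = 13.0 × 0.19 / 0.09054 = 27.28 d
  layer 2 (weathered basalt): t_2 = 3.23 × 0.13 / 0.09054 = 4.638 d
  layer 3 (coarse sand): t_3 = 9.66 × 0.23 / 0.09054 = 24.54 d
  layer 4 (clean gravel): t_4 = 3.95 × 0.27 / 0.09054 = 11.78 d
Total t = Σ t_i = 68.24 days.

68.2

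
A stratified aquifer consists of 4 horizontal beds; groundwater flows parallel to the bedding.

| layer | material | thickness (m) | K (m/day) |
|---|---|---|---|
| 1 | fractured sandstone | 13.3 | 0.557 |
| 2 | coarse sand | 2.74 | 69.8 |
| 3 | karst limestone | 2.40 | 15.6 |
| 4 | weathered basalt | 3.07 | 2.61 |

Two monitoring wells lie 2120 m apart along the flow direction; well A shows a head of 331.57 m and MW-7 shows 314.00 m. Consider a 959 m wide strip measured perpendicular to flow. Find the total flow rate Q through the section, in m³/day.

1940

Flow is parallel to layering, so each bed carries its own Darcy discharge and the transmissivities add.
Σ(K_i·b_i) = 0.557×13.3 + 69.8×2.74 + 15.6×2.40 + 2.61×3.07 = 244.1 m²/day.
Hydraulic gradient i = (331.57 − 314.00) / 2120 = 17.57 / 2120 = 0.008288.
Q = Σ(K_i·b_i) · W · i = 244.1 × 959 × 0.008288 = 1940 m³/day.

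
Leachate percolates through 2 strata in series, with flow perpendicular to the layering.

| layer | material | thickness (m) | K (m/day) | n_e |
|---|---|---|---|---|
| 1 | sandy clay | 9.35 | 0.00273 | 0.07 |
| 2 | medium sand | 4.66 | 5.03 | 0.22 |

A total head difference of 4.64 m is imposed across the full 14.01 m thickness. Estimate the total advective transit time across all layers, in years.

3.40

With flow normal to the layers, continuity requires the same specific discharge q through every layer.
Σ(b_i/K_i) = 9.35/0.00273 + 4.66/5.03 = 3426 d.
q = Δh / Σ(b_i/K_i) = 4.64 / 3426 = 0.001354 m/day.
In each layer the seepage velocity is v_i = q/n_i, so the layer transit time is t_i = b_i·n_i / q:
  layer 1 (sandy clay): t_1 = 9.35 × 0.07 / 0.001354 = 483.2 d
  layer 2 (medium sand): t_2 = 4.66 × 0.22 / 0.001354 = 756.9 d
Total t = Σ t_i = 1240 days = 3.395 years.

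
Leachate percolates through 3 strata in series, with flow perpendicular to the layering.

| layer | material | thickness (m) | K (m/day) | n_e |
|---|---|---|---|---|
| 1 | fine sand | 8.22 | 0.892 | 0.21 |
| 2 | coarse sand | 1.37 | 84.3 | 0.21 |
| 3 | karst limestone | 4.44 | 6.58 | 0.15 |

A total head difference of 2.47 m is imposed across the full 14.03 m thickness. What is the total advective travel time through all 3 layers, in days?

With flow normal to the layers, continuity requires the same specific discharge q through every layer.
Σ(b_i/K_i) = 8.22/0.892 + 1.37/84.3 + 4.44/6.58 = 9.906 d.
q = Δh / Σ(b_i/K_i) = 2.47 / 9.906 = 0.2493 m/day.
In each layer the seepage velocity is v_i = q/n_i, so the layer transit time is t_i = b_i·n_i / q:
  layer 1 (fine sand): t_1 = 8.22 × 0.21 / 0.2493 = 6.923 d
  layer 2 (coarse sand): t_2 = 1.37 × 0.21 / 0.2493 = 1.154 d
  layer 3 (karst limestone): t_3 = 4.44 × 0.15 / 0.2493 = 2.671 d
Total t = Σ t_i = 10.75 days.

10.7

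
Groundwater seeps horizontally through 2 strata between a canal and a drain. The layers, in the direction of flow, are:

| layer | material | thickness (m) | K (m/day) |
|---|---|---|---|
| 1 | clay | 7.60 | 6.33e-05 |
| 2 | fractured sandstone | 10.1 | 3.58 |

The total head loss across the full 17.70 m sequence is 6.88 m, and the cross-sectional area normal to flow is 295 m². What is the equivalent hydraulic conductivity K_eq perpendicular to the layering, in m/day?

Flow is perpendicular to layering, so the layers act in series and the equivalent K is the thickness-weighted harmonic mean.
Total thickness L = 7.60 + 10.1 = 17.70 m.
Σ(b_i/K_i) = 7.60/6.33e-05 + 10.1/3.58 = 1.201e+05 d.
K_eq = L / Σ(b_i/K_i) = 17.70 / 1.201e+05 = 0.0001474 m/day.

0.000147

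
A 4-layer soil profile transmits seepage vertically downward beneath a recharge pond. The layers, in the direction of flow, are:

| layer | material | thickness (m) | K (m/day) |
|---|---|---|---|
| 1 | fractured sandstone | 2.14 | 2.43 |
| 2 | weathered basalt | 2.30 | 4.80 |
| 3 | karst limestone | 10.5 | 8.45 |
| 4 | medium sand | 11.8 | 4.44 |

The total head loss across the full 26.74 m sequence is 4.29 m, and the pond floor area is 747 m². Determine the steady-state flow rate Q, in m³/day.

609

Flow is perpendicular to layering, so the layers act in series and the equivalent K is the thickness-weighted harmonic mean.
Total thickness L = 2.14 + 2.30 + 10.5 + 11.8 = 26.74 m.
Σ(b_i/K_i) = 2.14/2.43 + 2.30/4.80 + 10.5/8.45 + 11.8/4.44 = 5.260 d.
K_eq = L / Σ(b_i/K_i) = 26.74 / 5.260 = 5.084 m/day.
Q = K_eq · A · (Δh/L) = 5.084 × 747 × (4.29/26.74) = 609.2 m³/day.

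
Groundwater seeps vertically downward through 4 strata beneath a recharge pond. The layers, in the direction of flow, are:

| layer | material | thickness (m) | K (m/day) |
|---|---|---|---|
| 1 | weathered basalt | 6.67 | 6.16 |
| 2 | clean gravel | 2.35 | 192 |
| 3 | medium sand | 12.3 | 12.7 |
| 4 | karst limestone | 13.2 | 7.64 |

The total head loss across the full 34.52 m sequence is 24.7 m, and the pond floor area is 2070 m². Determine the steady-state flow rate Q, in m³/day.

13500

Flow is perpendicular to layering, so the layers act in series and the equivalent K is the thickness-weighted harmonic mean.
Total thickness L = 6.67 + 2.35 + 12.3 + 13.2 = 34.52 m.
Σ(b_i/K_i) = 6.67/6.16 + 2.35/192 + 12.3/12.7 + 13.2/7.64 = 3.791 d.
K_eq = L / Σ(b_i/K_i) = 34.52 / 3.791 = 9.105 m/day.
Q = K_eq · A · (Δh/L) = 9.105 × 2070 × (24.7/34.52) = 13486 m³/day.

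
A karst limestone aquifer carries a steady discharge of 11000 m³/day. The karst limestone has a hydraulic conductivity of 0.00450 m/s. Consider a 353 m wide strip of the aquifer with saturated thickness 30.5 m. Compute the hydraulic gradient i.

Convert K: 0.00450 m/s × 86400 = 388.8 m/day.
Cross-sectional area A = 353 × 30.5 = 10766 m².
From Q = K·A·i, i = Q / (K·A) = 11000 / (388.8 × 10766) = 0.002628.

0.00263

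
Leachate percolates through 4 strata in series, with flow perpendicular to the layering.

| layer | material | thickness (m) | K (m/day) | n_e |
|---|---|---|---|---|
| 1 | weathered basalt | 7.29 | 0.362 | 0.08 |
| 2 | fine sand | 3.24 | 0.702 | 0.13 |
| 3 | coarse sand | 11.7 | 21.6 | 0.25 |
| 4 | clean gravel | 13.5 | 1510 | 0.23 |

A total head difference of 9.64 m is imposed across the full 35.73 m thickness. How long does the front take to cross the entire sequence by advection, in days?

With flow normal to the layers, continuity requires the same specific discharge q through every layer.
Σ(b_i/K_i) = 7.29/0.362 + 3.24/0.702 + 11.7/21.6 + 13.5/1510 = 25.30 d.
q = Δh / Σ(b_i/K_i) = 9.64 / 25.30 = 0.3810 m/day.
In each layer the seepage velocity is v_i = q/n_i, so the layer transit time is t_i = b_i·n_i / q:
  layer 1 (weathered basalt): t_1 = 7.29 × 0.08 / 0.3810 = 1.531 d
  layer 2 (fine sand): t_2 = 3.24 × 0.13 / 0.3810 = 1.106 d
  layer 3 (coarse sand): t_3 = 11.7 × 0.25 / 0.3810 = 7.678 d
  layer 4 (clean gravel): t_4 = 13.5 × 0.23 / 0.3810 = 8.150 d
Total t = Σ t_i = 18.46 days.

18.5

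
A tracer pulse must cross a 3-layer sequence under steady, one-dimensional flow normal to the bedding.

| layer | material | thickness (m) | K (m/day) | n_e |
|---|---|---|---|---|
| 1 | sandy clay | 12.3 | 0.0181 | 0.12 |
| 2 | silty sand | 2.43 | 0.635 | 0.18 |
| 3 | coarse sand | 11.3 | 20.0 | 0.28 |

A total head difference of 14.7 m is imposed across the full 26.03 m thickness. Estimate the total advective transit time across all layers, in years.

With flow normal to the layers, continuity requires the same specific discharge q through every layer.
Σ(b_i/K_i) = 12.3/0.0181 + 2.43/0.635 + 11.3/20.0 = 683.9 d.
q = Δh / Σ(b_i/K_i) = 14.7 / 683.9 = 0.02149 m/day.
In each layer the seepage velocity is v_i = q/n_i, so the layer transit time is t_i = b_i·n_i / q:
  layer 1 (sandy clay): t_1 = 12.3 × 0.12 / 0.02149 = 68.67 d
  layer 2 (silty sand): t_2 = 2.43 × 0.18 / 0.02149 = 20.35 d
  layer 3 (coarse sand): t_3 = 11.3 × 0.28 / 0.02149 = 147.2 d
Total t = Σ t_i = 236.2 days = 0.6468 years.

0.647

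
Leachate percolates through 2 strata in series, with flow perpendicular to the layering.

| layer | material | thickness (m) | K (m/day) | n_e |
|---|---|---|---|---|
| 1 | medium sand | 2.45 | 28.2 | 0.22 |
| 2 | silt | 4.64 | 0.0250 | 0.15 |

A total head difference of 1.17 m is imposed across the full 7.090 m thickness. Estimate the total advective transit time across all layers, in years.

With flow normal to the layers, continuity requires the same specific discharge q through every layer.
Σ(b_i/K_i) = 2.45/28.2 + 4.64/0.0250 = 185.7 d.
q = Δh / Σ(b_i/K_i) = 1.17 / 185.7 = 0.006301 m/day.
In each layer the seepage velocity is v_i = q/n_i, so the layer transit time is t_i = b_i·n_i / q:
  layer 1 (medium sand): t_1 = 2.45 × 0.22 / 0.006301 = 85.54 d
  layer 2 (silt): t_2 = 4.64 × 0.15 / 0.006301 = 110.5 d
Total t = Σ t_i = 196.0 days = 0.5366 years.

0.537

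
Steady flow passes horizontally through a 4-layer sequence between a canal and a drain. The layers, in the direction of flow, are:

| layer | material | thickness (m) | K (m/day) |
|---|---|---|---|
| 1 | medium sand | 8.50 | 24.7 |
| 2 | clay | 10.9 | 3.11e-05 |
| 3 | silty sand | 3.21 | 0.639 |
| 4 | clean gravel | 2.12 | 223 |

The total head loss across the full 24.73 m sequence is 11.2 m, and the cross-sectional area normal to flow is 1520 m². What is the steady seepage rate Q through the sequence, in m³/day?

0.0486

Flow is perpendicular to layering, so the layers act in series and the equivalent K is the thickness-weighted harmonic mean.
Total thickness L = 8.50 + 10.9 + 3.21 + 2.12 = 24.73 m.
Σ(b_i/K_i) = 8.50/24.7 + 10.9/3.11e-05 + 3.21/0.639 + 2.12/223 = 3.505e+05 d.
K_eq = L / Σ(b_i/K_i) = 24.73 / 3.505e+05 = 7.056e-05 m/day.
Q = K_eq · A · (Δh/L) = 7.056e-05 × 1520 × (11.2/24.73) = 0.04857 m³/day.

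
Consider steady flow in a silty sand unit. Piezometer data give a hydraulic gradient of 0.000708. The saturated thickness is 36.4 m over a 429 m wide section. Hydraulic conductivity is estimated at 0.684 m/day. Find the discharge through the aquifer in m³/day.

Cross-sectional area A = 429 × 36.4 = 15616 m².
Hydraulic gradient i = 0.000708.
Darcy's law: Q = K · A · i = 0.6840 × 15616 × 0.0007080 = 7.562 m³/day.

7.56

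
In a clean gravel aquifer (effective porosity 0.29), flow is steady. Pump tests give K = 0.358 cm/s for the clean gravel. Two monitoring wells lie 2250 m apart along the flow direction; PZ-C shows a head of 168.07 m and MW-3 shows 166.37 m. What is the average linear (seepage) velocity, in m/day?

0.806

Convert K: 0.358 cm/s × 864 = 309.3 m/day.
Hydraulic gradient i = (168.07 − 166.37) / 2250 = 1.7 / 2250 = 0.0007556.
Darcy flux q = K · i = 309.3 × 0.0007556 = 0.2337 m/day.
Seepage velocity v = q / n_e = 0.2337 / 0.29 = 0.8059 m/day.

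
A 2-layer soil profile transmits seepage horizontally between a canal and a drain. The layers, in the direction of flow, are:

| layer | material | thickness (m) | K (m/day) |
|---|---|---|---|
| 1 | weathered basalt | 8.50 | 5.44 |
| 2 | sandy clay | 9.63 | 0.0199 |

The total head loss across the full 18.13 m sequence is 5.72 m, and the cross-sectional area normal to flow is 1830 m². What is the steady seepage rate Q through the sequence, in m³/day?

Flow is perpendicular to layering, so the layers act in series and the equivalent K is the thickness-weighted harmonic mean.
Total thickness L = 8.50 + 9.63 = 18.13 m.
Σ(b_i/K_i) = 8.50/5.44 + 9.63/0.0199 = 485.5 d.
K_eq = L / Σ(b_i/K_i) = 18.13 / 485.5 = 0.03734 m/day.
Q = K_eq · A · (Δh/L) = 0.03734 × 1830 × (5.72/18.13) = 21.56 m³/day.

21.6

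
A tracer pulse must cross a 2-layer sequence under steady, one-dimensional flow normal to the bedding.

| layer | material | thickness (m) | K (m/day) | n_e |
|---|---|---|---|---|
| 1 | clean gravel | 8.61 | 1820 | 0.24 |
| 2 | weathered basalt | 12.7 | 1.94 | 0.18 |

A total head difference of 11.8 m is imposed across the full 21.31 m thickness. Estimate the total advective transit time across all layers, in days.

2.42

With flow normal to the layers, continuity requires the same specific discharge q through every layer.
Σ(b_i/K_i) = 8.61/1820 + 12.7/1.94 = 6.551 d.
q = Δh / Σ(b_i/K_i) = 11.8 / 6.551 = 1.801 m/day.
In each layer the seepage velocity is v_i = q/n_i, so the layer transit time is t_i = b_i·n_i / q:
  layer 1 (clean gravel): t_1 = 8.61 × 0.24 / 1.801 = 1.147 d
  layer 2 (weathered basalt): t_2 = 12.7 × 0.18 / 1.801 = 1.269 d
Total t = Σ t_i = 2.416 days.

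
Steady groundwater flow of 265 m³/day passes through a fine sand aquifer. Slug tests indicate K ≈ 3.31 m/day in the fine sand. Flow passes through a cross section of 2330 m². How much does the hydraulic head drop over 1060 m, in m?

From Q = K·A·i, i = Q / (K·A) = 265 / (3.310 × 2330) = 0.03436.
Head loss Δh = i · L = 0.03436 × 1060 = 36.42 m.

36.4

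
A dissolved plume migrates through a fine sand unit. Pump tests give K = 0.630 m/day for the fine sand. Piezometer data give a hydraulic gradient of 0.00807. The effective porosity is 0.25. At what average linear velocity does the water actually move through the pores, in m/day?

0.0203

Hydraulic gradient i = 0.00807.
Darcy flux q = K · i = 0.6300 × 0.008070 = 0.005084 m/day.
Seepage velocity v = q / n_e = 0.005084 / 0.25 = 0.02034 m/day.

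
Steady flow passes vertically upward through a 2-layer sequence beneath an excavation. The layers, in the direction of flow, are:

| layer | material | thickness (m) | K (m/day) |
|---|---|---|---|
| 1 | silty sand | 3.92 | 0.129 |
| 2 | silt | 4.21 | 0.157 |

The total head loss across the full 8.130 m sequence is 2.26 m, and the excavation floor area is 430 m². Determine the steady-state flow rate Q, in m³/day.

Flow is perpendicular to layering, so the layers act in series and the equivalent K is the thickness-weighted harmonic mean.
Total thickness L = 3.92 + 4.21 = 8.130 m.
Σ(b_i/K_i) = 3.92/0.129 + 4.21/0.157 = 57.20 d.
K_eq = L / Σ(b_i/K_i) = 8.130 / 57.20 = 0.1421 m/day.
Q = K_eq · A · (Δh/L) = 0.1421 × 430 × (2.26/8.130) = 16.99 m³/day.

17.0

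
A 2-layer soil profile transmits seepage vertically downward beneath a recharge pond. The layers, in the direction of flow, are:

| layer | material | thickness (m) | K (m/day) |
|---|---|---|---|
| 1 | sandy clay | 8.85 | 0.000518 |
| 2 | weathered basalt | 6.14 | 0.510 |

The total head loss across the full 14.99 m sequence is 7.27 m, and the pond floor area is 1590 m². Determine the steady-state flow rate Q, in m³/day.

0.676

Flow is perpendicular to layering, so the layers act in series and the equivalent K is the thickness-weighted harmonic mean.
Total thickness L = 8.85 + 6.14 = 14.99 m.
Σ(b_i/K_i) = 8.85/0.000518 + 6.14/0.510 = 17097 d.
K_eq = L / Σ(b_i/K_i) = 14.99 / 17097 = 0.0008768 m/day.
Q = K_eq · A · (Δh/L) = 0.0008768 × 1590 × (7.27/14.99) = 0.6761 m³/day.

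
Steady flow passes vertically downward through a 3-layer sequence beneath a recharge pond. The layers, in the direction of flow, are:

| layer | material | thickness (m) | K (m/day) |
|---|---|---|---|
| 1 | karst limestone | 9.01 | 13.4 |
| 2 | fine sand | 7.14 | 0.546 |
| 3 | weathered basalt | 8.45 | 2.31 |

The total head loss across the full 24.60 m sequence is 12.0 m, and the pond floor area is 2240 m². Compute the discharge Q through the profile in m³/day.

1540

Flow is perpendicular to layering, so the layers act in series and the equivalent K is the thickness-weighted harmonic mean.
Total thickness L = 9.01 + 7.14 + 8.45 = 24.60 m.
Σ(b_i/K_i) = 9.01/13.4 + 7.14/0.546 + 8.45/2.31 = 17.41 d.
K_eq = L / Σ(b_i/K_i) = 24.60 / 17.41 = 1.413 m/day.
Q = K_eq · A · (Δh/L) = 1.413 × 2240 × (12.0/24.60) = 1544 m³/day.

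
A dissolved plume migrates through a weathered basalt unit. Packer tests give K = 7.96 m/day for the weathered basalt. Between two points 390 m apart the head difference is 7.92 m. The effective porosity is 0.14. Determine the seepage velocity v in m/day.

1.15

Hydraulic gradient i = Δh / L = 7.92 / 390 = 0.02031.
Darcy flux q = K · i = 7.960 × 0.02031 = 0.1616 m/day.
Seepage velocity v = q / n_e = 0.1616 / 0.14 = 1.155 m/day.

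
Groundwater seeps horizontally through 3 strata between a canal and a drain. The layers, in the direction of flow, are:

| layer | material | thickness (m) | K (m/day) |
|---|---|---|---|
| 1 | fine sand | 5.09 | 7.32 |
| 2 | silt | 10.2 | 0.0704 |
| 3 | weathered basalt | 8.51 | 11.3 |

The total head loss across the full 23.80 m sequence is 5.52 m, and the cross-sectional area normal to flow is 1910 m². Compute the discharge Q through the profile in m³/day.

72.0

Flow is perpendicular to layering, so the layers act in series and the equivalent K is the thickness-weighted harmonic mean.
Total thickness L = 5.09 + 10.2 + 8.51 = 23.80 m.
Σ(b_i/K_i) = 5.09/7.32 + 10.2/0.0704 + 8.51/11.3 = 146.3 d.
K_eq = L / Σ(b_i/K_i) = 23.80 / 146.3 = 0.1626 m/day.
Q = K_eq · A · (Δh/L) = 0.1626 × 1910 × (5.52/23.80) = 72.05 m³/day.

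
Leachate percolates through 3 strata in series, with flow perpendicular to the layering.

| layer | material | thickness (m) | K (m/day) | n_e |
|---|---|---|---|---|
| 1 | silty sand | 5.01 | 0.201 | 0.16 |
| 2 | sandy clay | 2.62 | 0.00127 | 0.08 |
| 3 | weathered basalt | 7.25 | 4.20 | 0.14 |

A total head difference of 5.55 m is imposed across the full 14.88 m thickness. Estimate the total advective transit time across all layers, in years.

2.09

With flow normal to the layers, continuity requires the same specific discharge q through every layer.
Σ(b_i/K_i) = 5.01/0.201 + 2.62/0.00127 + 7.25/4.20 = 2090 d.
q = Δh / Σ(b_i/K_i) = 5.55 / 2090 = 0.002656 m/day.
In each layer the seepage velocity is v_i = q/n_i, so the layer transit time is t_i = b_i·n_i / q:
  layer 1 (silty sand): t_1 = 5.01 × 0.16 / 0.002656 = 301.8 d
  layer 2 (sandy clay): t_2 = 2.62 × 0.08 / 0.002656 = 78.92 d
  layer 3 (weathered basalt): t_3 = 7.25 × 0.14 / 0.002656 = 382.2 d
Total t = Σ t_i = 762.9 days = 2.089 years.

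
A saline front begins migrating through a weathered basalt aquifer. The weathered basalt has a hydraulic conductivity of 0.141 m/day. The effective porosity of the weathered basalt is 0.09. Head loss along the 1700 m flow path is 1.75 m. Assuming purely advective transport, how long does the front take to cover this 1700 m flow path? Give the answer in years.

Hydraulic gradient i = Δh / L = 1.75 / 1700 = 0.001029.
Darcy flux q = K · i = 0.1410 × 0.001029 = 0.0001451 m/day.
Seepage velocity v = q / n_e = 0.0001451 / 0.09 = 0.001613 m/day.
Travel time t = L / v = 1700 / 0.001613 = 1.054e+06 days = 2886 years.

2890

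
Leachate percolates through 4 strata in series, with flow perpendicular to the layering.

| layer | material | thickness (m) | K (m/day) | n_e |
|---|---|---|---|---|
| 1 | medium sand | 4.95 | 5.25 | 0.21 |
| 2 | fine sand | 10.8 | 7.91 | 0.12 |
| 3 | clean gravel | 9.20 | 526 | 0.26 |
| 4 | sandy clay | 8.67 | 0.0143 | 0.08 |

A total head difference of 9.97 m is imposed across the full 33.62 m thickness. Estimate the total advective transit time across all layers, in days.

With flow normal to the layers, continuity requires the same specific discharge q through every layer.
Σ(b_i/K_i) = 4.95/5.25 + 10.8/7.91 + 9.20/526 + 8.67/0.0143 = 608.6 d.
q = Δh / Σ(b_i/K_i) = 9.97 / 608.6 = 0.01638 m/day.
In each layer the seepage velocity is v_i = q/n_i, so the layer transit time is t_i = b_i·n_i / q:
  layer 1 (medium sand): t_1 = 4.95 × 0.21 / 0.01638 = 63.46 d
  layer 2 (fine sand): t_2 = 10.8 × 0.12 / 0.01638 = 79.11 d
  layer 3 (clean gravel): t_3 = 9.20 × 0.26 / 0.01638 = 146.0 d
  layer 4 (sandy clay): t_4 = 8.67 × 0.08 / 0.01638 = 42.34 d
Total t = Σ t_i = 330.9 days.

331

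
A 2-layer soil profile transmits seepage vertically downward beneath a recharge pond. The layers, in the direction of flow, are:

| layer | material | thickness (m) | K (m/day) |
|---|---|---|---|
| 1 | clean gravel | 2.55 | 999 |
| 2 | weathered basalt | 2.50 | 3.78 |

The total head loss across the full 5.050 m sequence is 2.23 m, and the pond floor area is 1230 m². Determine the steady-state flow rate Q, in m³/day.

Flow is perpendicular to layering, so the layers act in series and the equivalent K is the thickness-weighted harmonic mean.
Total thickness L = 2.55 + 2.50 = 5.050 m.
Σ(b_i/K_i) = 2.55/999 + 2.50/3.78 = 0.6639 d.
K_eq = L / Σ(b_i/K_i) = 5.050 / 0.6639 = 7.606 m/day.
Q = K_eq · A · (Δh/L) = 7.606 × 1230 × (2.23/5.050) = 4131 m³/day.

4130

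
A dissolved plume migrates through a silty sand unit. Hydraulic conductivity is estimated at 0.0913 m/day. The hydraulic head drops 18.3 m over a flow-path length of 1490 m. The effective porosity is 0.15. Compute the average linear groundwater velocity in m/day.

0.00748

Hydraulic gradient i = Δh / L = 18.3 / 1490 = 0.01228.
Darcy flux q = K · i = 0.09130 × 0.01228 = 0.001121 m/day.
Seepage velocity v = q / n_e = 0.001121 / 0.15 = 0.007476 m/day.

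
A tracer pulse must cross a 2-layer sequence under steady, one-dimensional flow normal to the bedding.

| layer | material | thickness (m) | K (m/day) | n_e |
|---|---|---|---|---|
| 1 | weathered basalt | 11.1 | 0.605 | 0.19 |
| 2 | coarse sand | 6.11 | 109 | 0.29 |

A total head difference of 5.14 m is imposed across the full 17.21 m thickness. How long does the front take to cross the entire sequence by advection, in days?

With flow normal to the layers, continuity requires the same specific discharge q through every layer.
Σ(b_i/K_i) = 11.1/0.605 + 6.11/109 = 18.40 d.
q = Δh / Σ(b_i/K_i) = 5.14 / 18.40 = 0.2793 m/day.
In each layer the seepage velocity is v_i = q/n_i, so the layer transit time is t_i = b_i·n_i / q:
  layer 1 (weathered basalt): t_1 = 11.1 × 0.19 / 0.2793 = 7.551 d
  layer 2 (coarse sand): t_2 = 6.11 × 0.29 / 0.2793 = 6.344 d
Total t = Σ t_i = 13.90 days.

13.9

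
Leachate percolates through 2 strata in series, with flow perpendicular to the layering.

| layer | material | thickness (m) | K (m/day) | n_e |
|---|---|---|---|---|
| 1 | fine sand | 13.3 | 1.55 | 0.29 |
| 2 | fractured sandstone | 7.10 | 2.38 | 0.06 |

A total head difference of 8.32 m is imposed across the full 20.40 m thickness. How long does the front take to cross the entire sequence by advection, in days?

With flow normal to the layers, continuity requires the same specific discharge q through every layer.
Σ(b_i/K_i) = 13.3/1.55 + 7.10/2.38 = 11.56 d.
q = Δh / Σ(b_i/K_i) = 8.32 / 11.56 = 0.7195 m/day.
In each layer the seepage velocity is v_i = q/n_i, so the layer transit time is t_i = b_i·n_i / q:
  layer 1 (fine sand): t_1 = 13.3 × 0.29 / 0.7195 = 5.361 d
  layer 2 (fractured sandstone): t_2 = 7.10 × 0.06 / 0.7195 = 0.5921 d
Total t = Σ t_i = 5.953 days.

5.95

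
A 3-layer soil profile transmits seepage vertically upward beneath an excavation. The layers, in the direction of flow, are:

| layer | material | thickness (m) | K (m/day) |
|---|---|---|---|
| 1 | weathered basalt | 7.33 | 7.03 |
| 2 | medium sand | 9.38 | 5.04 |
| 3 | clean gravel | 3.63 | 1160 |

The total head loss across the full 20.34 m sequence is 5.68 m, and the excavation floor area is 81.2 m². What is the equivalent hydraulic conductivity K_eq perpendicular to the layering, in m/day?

Flow is perpendicular to layering, so the layers act in series and the equivalent K is the thickness-weighted harmonic mean.
Total thickness L = 7.33 + 9.38 + 3.63 = 20.34 m.
Σ(b_i/K_i) = 7.33/7.03 + 9.38/5.04 + 3.63/1160 = 2.907 d.
K_eq = L / Σ(b_i/K_i) = 20.34 / 2.907 = 6.997 m/day.

7.00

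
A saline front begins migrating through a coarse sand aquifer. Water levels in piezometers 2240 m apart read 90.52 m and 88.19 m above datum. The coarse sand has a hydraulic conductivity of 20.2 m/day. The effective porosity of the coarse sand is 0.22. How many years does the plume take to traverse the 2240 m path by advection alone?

64.2

Hydraulic gradient i = (90.52 − 88.19) / 2240 = 2.33 / 2240 = 0.001040.
Darcy flux q = K · i = 20.20 × 0.001040 = 0.02101 m/day.
Seepage velocity v = q / n_e = 0.02101 / 0.22 = 0.09551 m/day.
Travel time t = L / v = 2240 / 0.09551 = 23454 days = 64.21 years.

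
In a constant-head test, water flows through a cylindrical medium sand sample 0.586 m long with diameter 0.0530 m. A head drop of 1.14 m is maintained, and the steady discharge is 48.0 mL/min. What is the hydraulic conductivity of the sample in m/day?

Cross-sectional area A = π·(d/2)² = π × (0.0530/2)² = 0.002206 m².
Convert discharge: 48.0 mL/min = 8.000e-07 m³/s.
Darcy's law rearranged: K = Q·L / (A·Δh) = 8.000e-07 × 0.586 / (0.002206 × 1.14) = 0.0001864 m/s = 16.10 m/day.

16.1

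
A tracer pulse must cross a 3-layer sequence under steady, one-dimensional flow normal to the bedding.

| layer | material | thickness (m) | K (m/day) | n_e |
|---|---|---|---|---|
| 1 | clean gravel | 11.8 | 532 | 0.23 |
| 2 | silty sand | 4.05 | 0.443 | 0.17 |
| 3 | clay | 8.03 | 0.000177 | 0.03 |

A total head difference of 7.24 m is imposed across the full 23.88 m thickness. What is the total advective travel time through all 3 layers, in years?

62.5

With flow normal to the layers, continuity requires the same specific discharge q through every layer.
Σ(b_i/K_i) = 11.8/532 + 4.05/0.443 + 8.03/0.000177 = 45376 d.
q = Δh / Σ(b_i/K_i) = 7.24 / 45376 = 0.0001596 m/day.
In each layer the seepage velocity is v_i = q/n_i, so the layer transit time is t_i = b_i·n_i / q:
  layer 1 (clean gravel): t_1 = 11.8 × 0.23 / 0.0001596 = 17010 d
  layer 2 (silty sand): t_2 = 4.05 × 0.17 / 0.0001596 = 4315 d
  layer 3 (clay): t_3 = 8.03 × 0.03 / 0.0001596 = 1510 d
Total t = Σ t_i = 22835 days = 62.52 years.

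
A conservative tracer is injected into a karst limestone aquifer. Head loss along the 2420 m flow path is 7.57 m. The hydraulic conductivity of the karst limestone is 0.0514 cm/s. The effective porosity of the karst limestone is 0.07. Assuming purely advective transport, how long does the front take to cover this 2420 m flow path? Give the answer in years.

3.34

Convert K: 0.0514 cm/s × 864 = 44.41 m/day.
Hydraulic gradient i = Δh / L = 7.57 / 2420 = 0.003128.
Darcy flux q = K · i = 44.41 × 0.003128 = 0.1389 m/day.
Seepage velocity v = q / n_e = 0.1389 / 0.07 = 1.985 m/day.
Travel time t = L / v = 2420 / 1.985 = 1219 days = 3.339 years.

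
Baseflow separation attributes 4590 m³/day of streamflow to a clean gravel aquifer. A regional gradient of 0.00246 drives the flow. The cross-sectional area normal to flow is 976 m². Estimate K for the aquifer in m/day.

Hydraulic gradient i = 0.00246.
From Q = K·A·i, K = Q / (A·i) = 4590 / (976.0 × 0.002460) = 1912 m/day.

1910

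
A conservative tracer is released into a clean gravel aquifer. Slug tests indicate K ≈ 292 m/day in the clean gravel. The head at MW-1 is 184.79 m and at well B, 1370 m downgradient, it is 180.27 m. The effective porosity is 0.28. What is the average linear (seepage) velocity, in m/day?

Hydraulic gradient i = (184.79 − 180.27) / 1370 = 4.52 / 1370 = 0.003299.
Darcy flux q = K · i = 292.0 × 0.003299 = 0.9634 m/day.
Seepage velocity v = q / n_e = 0.9634 / 0.28 = 3.441 m/day.

3.44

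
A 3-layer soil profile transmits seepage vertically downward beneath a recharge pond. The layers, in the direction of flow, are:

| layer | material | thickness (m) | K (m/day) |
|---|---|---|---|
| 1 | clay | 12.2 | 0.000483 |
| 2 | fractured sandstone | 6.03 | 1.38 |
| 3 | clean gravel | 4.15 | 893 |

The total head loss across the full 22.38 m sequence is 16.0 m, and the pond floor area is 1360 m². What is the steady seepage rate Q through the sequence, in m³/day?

Flow is perpendicular to layering, so the layers act in series and the equivalent K is the thickness-weighted harmonic mean.
Total thickness L = 12.2 + 6.03 + 4.15 = 22.38 m.
Σ(b_i/K_i) = 12.2/0.000483 + 6.03/1.38 + 4.15/893 = 25263 d.
K_eq = L / Σ(b_i/K_i) = 22.38 / 25263 = 0.0008859 m/day.
Q = K_eq · A · (Δh/L) = 0.0008859 × 1360 × (16.0/22.38) = 0.8613 m³/day.

0.861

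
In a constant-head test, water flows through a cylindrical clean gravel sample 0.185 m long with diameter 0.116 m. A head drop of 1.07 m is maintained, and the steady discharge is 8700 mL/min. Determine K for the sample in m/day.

205

Cross-sectional area A = π·(d/2)² = π × (0.116/2)² = 0.01057 m².
Convert discharge: 8700 mL/min = 0.0001450 m³/s.
Darcy's law rearranged: K = Q·L / (A·Δh) = 0.0001450 × 0.185 / (0.01057 × 1.07) = 0.002372 m/s = 205.0 m/day.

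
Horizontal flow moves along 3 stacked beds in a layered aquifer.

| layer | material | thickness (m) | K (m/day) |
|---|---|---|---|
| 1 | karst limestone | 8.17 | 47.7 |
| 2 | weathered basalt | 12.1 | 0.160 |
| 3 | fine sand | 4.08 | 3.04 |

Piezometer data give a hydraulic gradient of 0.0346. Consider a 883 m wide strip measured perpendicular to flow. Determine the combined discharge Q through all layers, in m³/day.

12300

Flow is parallel to layering, so each bed carries its own Darcy discharge and the transmissivities add.
Σ(K_i·b_i) = 47.7×8.17 + 0.160×12.1 + 3.04×4.08 = 404.0 m²/day.
Hydraulic gradient i = 0.0346.
Q = Σ(K_i·b_i) · W · i = 404.0 × 883 × 0.03460 = 12344 m³/day.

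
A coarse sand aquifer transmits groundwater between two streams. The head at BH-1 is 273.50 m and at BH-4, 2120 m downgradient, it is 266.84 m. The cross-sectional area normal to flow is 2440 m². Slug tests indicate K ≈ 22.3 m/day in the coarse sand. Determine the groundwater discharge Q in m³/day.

171

Hydraulic gradient i = (273.50 − 266.84) / 2120 = 6.66 / 2120 = 0.003142.
Darcy's law: Q = K · A · i = 22.30 × 2440 × 0.003142 = 170.9 m³/day.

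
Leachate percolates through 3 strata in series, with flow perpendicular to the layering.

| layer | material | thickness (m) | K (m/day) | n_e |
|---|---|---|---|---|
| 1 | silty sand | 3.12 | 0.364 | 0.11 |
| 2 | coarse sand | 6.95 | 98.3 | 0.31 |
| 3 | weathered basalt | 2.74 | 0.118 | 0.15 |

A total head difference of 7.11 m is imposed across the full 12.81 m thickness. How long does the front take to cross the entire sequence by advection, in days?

13.0

With flow normal to the layers, continuity requires the same specific discharge q through every layer.
Σ(b_i/K_i) = 3.12/0.364 + 6.95/98.3 + 2.74/0.118 = 31.86 d.
q = Δh / Σ(b_i/K_i) = 7.11 / 31.86 = 0.2231 m/day.
In each layer the seepage velocity is v_i = q/n_i, so the layer transit time is t_i = b_i·n_i / q:
  layer 1 (silty sand): t_1 = 3.12 × 0.11 / 0.2231 = 1.538 d
  layer 2 (coarse sand): t_2 = 6.95 × 0.31 / 0.2231 = 9.655 d
  layer 3 (weathered basalt): t_3 = 2.74 × 0.15 / 0.2231 = 1.842 d
Total t = Σ t_i = 13.03 days.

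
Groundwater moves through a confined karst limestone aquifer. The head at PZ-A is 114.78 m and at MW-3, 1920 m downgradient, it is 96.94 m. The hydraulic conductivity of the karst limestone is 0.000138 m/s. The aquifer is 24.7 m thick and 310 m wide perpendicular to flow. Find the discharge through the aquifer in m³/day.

Convert K: 0.000138 m/s × 86400 = 11.92 m/day.
Cross-sectional area A = 310 × 24.7 = 7657 m².
Hydraulic gradient i = (114.78 − 96.94) / 1920 = 17.84 / 1920 = 0.009292.
Darcy's law: Q = K · A · i = 11.92 × 7657 × 0.009292 = 848.3 m³/day.

848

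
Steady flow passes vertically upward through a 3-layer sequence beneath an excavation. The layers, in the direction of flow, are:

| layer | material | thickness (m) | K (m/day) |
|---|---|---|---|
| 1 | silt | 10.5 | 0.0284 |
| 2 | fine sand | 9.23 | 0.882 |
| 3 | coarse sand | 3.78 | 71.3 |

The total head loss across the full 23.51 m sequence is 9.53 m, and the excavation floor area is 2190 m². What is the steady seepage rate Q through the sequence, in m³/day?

Flow is perpendicular to layering, so the layers act in series and the equivalent K is the thickness-weighted harmonic mean.
Total thickness L = 10.5 + 9.23 + 3.78 = 23.51 m.
Σ(b_i/K_i) = 10.5/0.0284 + 9.23/0.882 + 3.78/71.3 = 380.2 d.
K_eq = L / Σ(b_i/K_i) = 23.51 / 380.2 = 0.06183 m/day.
Q = K_eq · A · (Δh/L) = 0.06183 × 2190 × (9.53/23.51) = 54.89 m³/day.

54.9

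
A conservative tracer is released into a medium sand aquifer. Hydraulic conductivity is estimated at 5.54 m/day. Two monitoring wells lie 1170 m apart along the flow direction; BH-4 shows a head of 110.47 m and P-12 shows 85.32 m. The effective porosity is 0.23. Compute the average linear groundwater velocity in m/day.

Hydraulic gradient i = (110.47 − 85.32) / 1170 = 25.15 / 1170 = 0.02150.
Darcy flux q = K · i = 5.540 × 0.02150 = 0.1191 m/day.
Seepage velocity v = q / n_e = 0.1191 / 0.23 = 0.5178 m/day.

0.518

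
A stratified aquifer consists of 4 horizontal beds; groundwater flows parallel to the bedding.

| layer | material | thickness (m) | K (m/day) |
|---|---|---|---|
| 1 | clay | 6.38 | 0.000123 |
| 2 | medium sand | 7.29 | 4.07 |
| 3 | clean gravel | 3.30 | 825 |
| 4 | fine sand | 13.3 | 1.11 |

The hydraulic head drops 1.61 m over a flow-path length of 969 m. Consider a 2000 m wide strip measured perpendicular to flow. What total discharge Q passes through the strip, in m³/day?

9190

Flow is parallel to layering, so each bed carries its own Darcy discharge and the transmissivities add.
Σ(K_i·b_i) = 0.000123×6.38 + 4.07×7.29 + 825×3.30 + 1.11×13.3 = 2767 m²/day.
Hydraulic gradient i = Δh / L = 1.61 / 969 = 0.001662.
Q = Σ(K_i·b_i) · W · i = 2767 × 2000 × 0.001662 = 9195 m³/day.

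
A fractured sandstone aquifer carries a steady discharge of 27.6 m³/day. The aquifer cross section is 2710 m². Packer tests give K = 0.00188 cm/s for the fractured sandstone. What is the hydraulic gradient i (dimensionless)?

0.00627

Convert K: 0.00188 cm/s × 864 = 1.624 m/day.
From Q = K·A·i, i = Q / (K·A) = 27.6 / (1.624 × 2710) = 0.006270.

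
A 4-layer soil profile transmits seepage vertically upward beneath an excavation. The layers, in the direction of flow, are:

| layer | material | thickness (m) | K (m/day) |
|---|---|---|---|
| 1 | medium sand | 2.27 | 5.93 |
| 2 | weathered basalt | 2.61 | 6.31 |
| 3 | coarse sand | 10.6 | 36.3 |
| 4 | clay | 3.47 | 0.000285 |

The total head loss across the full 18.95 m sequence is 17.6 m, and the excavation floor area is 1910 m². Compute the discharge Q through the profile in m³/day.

Flow is perpendicular to layering, so the layers act in series and the equivalent K is the thickness-weighted harmonic mean.
Total thickness L = 2.27 + 2.61 + 10.6 + 3.47 = 18.95 m.
Σ(b_i/K_i) = 2.27/5.93 + 2.61/6.31 + 10.6/36.3 + 3.47/0.000285 = 12177 d.
K_eq = L / Σ(b_i/K_i) = 18.95 / 12177 = 0.001556 m/day.
Q = K_eq · A · (Δh/L) = 0.001556 × 1910 × (17.6/18.95) = 2.761 m³/day.

2.76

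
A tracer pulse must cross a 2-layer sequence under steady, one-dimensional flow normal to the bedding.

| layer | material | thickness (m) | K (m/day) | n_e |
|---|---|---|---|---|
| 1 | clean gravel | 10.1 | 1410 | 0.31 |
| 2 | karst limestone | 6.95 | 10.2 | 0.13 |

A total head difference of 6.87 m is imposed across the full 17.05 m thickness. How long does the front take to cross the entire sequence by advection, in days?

With flow normal to the layers, continuity requires the same specific discharge q through every layer.
Σ(b_i/K_i) = 10.1/1410 + 6.95/10.2 = 0.6885 d.
q = Δh / Σ(b_i/K_i) = 6.87 / 0.6885 = 9.978 m/day.
In each layer the seepage velocity is v_i = q/n_i, so the layer transit time is t_i = b_i·n_i / q:
  layer 1 (clean gravel): t_1 = 10.1 × 0.31 / 9.978 = 0.3138 d
  layer 2 (karst limestone): t_2 = 6.95 × 0.13 / 9.978 = 0.09055 d
Total t = Σ t_i = 0.4044 days.

0.404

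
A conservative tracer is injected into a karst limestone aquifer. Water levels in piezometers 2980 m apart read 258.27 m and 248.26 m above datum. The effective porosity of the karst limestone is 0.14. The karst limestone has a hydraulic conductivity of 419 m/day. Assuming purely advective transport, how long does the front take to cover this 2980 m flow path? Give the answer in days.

Hydraulic gradient i = (258.27 − 248.26) / 2980 = 10.01 / 2980 = 0.003359.
Darcy flux q = K · i = 419.0 × 0.003359 = 1.407 m/day.
Seepage velocity v = q / n_e = 1.407 / 0.14 = 10.05 m/day.
Travel time t = L / v = 2980 / 10.05 = 296.4 days.

296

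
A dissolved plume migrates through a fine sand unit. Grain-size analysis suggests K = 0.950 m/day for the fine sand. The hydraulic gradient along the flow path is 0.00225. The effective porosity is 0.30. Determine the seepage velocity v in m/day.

0.00712

Hydraulic gradient i = 0.00225.
Darcy flux q = K · i = 0.9500 × 0.002250 = 0.002137 m/day.
Seepage velocity v = q / n_e = 0.002137 / 0.30 = 0.007125 m/day.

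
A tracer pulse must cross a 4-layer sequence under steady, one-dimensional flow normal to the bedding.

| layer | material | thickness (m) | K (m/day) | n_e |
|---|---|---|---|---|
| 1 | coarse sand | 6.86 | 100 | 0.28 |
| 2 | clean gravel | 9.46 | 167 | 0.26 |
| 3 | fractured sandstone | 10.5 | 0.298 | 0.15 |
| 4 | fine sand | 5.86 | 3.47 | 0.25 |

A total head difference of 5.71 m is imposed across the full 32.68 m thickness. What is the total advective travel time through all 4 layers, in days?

With flow normal to the layers, continuity requires the same specific discharge q through every layer.
Σ(b_i/K_i) = 6.86/100 + 9.46/167 + 10.5/0.298 + 5.86/3.47 = 37.05 d.
q = Δh / Σ(b_i/K_i) = 5.71 / 37.05 = 0.1541 m/day.
In each layer the seepage velocity is v_i = q/n_i, so the layer transit time is t_i = b_i·n_i / q:
  layer 1 (coarse sand): t_1 = 6.86 × 0.28 / 0.1541 = 12.46 d
  layer 2 (clean gravel): t_2 = 9.46 × 0.26 / 0.1541 = 15.96 d
  layer 3 (fractured sandstone): t_3 = 10.5 × 0.15 / 0.1541 = 10.22 d
  layer 4 (fine sand): t_4 = 5.86 × 0.25 / 0.1541 = 9.506 d
Total t = Σ t_i = 48.15 days.

48.1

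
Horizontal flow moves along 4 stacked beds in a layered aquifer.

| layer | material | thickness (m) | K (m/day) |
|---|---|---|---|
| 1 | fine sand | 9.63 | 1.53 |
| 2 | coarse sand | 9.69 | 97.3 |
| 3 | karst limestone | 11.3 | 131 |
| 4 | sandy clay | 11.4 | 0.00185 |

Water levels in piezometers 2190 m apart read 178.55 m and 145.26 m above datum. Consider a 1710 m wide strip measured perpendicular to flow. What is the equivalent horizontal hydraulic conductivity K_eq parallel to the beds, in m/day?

Flow is parallel to layering, so each bed carries its own Darcy discharge and the transmissivities add.
Σ(K_i·b_i) = 1.53×9.63 + 97.3×9.69 + 131×11.3 + 0.00185×11.4 = 2438 m²/day.
Total thickness b = 42.02 m, so K_eq = Σ(K_i·b_i)/b = 58.02 m/day.

58.0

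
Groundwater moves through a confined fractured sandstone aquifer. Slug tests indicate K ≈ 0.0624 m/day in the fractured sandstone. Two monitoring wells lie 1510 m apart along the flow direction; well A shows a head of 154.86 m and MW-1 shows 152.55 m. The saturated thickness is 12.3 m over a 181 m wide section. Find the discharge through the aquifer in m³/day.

Cross-sectional area A = 181 × 12.3 = 2226 m².
Hydraulic gradient i = (154.86 − 152.55) / 1510 = 2.31 / 1510 = 0.001530.
Darcy's law: Q = K · A · i = 0.06240 × 2226 × 0.001530 = 0.2125 m³/day.

0.213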